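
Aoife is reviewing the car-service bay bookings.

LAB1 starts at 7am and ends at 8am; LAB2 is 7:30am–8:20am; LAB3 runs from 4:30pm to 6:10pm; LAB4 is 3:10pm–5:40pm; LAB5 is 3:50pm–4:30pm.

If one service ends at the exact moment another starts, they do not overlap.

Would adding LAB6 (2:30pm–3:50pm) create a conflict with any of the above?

Yes — it overlaps LAB4

LAB1: ends 8am at or before LAB6 starts 2:30pm → clear.
LAB2: ends 8:20am at or before LAB6 starts 2:30pm → clear.
LAB4: starts 3:10pm before LAB6 ends 3:50pm, and ends 5:40pm after LAB6 starts 2:30pm → overlap.
LAB5: starts 3:50pm at or after LAB6 ends 3:50pm → clear.
LAB3: starts 4:30pm at or after LAB6 ends 3:50pm → clear.
LAB6 overlaps LAB4.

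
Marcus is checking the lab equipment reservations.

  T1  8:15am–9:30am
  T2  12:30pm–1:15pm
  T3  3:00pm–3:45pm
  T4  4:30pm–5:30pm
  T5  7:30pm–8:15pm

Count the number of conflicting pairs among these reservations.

Two intervals overlap when each starts before the other ends.
Sorted by start: T1, T2, T3, T4, T5.
T2 starts after T1 ends — done with T1.
T3 starts after T2 ends — done with T2.
T4 starts after T3 ends — done with T3.
T5 starts after T4 ends.
No pair overlaps.

0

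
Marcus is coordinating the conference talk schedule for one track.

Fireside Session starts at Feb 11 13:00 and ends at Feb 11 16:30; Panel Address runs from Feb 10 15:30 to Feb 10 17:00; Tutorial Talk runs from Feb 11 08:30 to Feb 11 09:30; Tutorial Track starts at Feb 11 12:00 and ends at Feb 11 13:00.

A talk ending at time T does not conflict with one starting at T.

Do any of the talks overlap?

No

Check each pair: they overlap iff neither finishes before the other starts.
Sorted by start: Panel Address, Tutorial Talk, Tutorial Track, Fireside Session.
Tutorial Talk starts after Panel Address ends, so Panel Address has no further overlaps.
Tutorial Track starts after Tutorial Talk ends, so Tutorial Talk has no further overlaps.
Fireside Session starts exactly when Tutorial Track ends (back-to-back, no overlap).
Every pair is clear; the schedule has no overlaps.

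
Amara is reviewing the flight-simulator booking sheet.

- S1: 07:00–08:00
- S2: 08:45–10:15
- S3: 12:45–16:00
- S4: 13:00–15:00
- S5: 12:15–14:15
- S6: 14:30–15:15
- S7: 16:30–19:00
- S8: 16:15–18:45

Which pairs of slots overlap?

S3 & S4, S3 & S5, S3 & S6, S4 & S5, S4 & S6, S7 & S8

Two intervals overlap when each starts before the other ends.
Sorted by start: S1, S2, S5, S3, S4, S6, S8, S7.
S2 starts after S1 ends; S1 is clear from here.
S5 starts after S2 ends; S2 is clear from here.
S3 starts before S5 ends → S5 and S3 overlap.
S4 starts before S5 ends → S5 and S4 overlap.
S6 starts after S5 ends; S5 is clear from here.
S4 starts before S3 ends → S3 and S4 overlap.
S6 starts before S3 ends → S3 and S6 overlap.
S8 starts after S3 ends; S3 is clear from here.
S6 starts before S4 ends → S4 and S6 overlap.
S8 starts after S4 ends; S4 is clear from here.
S8 starts after S6 ends; S6 is clear from here.
S7 starts before S8 ends → S8 and S7 overlap.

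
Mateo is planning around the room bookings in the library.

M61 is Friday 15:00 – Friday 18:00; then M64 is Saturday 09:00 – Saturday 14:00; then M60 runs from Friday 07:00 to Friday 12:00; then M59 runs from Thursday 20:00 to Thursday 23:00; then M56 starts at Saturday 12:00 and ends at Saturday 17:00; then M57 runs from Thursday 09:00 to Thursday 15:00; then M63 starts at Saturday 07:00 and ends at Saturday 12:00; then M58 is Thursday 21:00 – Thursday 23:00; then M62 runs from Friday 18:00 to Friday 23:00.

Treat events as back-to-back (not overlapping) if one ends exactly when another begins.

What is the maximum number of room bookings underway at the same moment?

2

Walk through starts and ends in time order (an end at T is processed before a start at T):
Thursday 09:00 start M57 → 1
Thursday 15:00 end M57 → 0
Thursday 20:00 start M59 → 1
Thursday 21:00 start M58 → 2
Thursday 23:00 end M58 → 1
Thursday 23:00 end M59 → 0
Friday 07:00 start M60 → 1
Friday 12:00 end M60 → 0
Friday 15:00 start M61 → 1
Friday 18:00 end M61 → 0
Friday 18:00 start M62 → 1
Friday 23:00 end M62 → 0
Saturday 07:00 start M63 → 1
Saturday 09:00 start M64 → 2
Saturday 12:00 end M63 → 1
Saturday 12:00 start M56 → 2
Saturday 14:00 end M64 → 1
Saturday 17:00 end M56 → 0
Peak is 2, at Thursday 21:00 (M58, M59).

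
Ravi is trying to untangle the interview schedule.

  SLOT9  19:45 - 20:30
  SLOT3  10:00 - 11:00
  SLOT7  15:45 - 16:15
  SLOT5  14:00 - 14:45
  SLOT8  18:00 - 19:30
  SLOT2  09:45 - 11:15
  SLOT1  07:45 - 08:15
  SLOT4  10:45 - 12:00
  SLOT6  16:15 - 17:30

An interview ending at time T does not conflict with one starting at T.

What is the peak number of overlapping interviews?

3

Sweep the timeline, counting +1 at each start and −1 at each end (ends before starts at a tie):
07:45 start SLOT1 → 1
08:15 end SLOT1 → 0
09:45 start SLOT2 → 1
10:00 start SLOT3 → 2
10:45 start SLOT4 → 3
11:00 end SLOT3 → 2
11:15 end SLOT2 → 1
12:00 end SLOT4 → 0
14:00 start SLOT5 → 1
14:45 end SLOT5 → 0
15:45 start SLOT7 → 1
16:15 end SLOT7 → 0
16:15 start SLOT6 → 1
17:30 end SLOT6 → 0
18:00 start SLOT8 → 1
19:30 end SLOT8 → 0
19:45 start SLOT9 → 1
20:30 end SLOT9 → 0
Peak is 3, at 10:45 (SLOT2, SLOT3, SLOT4).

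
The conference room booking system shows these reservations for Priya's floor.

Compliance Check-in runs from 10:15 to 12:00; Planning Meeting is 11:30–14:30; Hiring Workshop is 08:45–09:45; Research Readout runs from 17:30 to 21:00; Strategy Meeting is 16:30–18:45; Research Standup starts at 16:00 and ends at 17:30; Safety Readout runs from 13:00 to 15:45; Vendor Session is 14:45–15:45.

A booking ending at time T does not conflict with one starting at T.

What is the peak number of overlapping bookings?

2

Sort all start/end points and keep a running count:
08:45 start Hiring Workshop → 1
09:45 end Hiring Workshop → 0
10:15 start Compliance Check-in → 1
11:30 start Planning Meeting → 2
12:00 end Compliance Check-in → 1
13:00 start Safety Readout → 2
14:30 end Planning Meeting → 1
14:45 start Vendor Session → 2
15:45 end Safety Readout → 1
15:45 end Vendor Session → 0
16:00 start Research Standup → 1
16:30 start Strategy Meeting → 2
17:30 end Research Standup → 1
17:30 start Research Readout → 2
18:45 end Strategy Meeting → 1
21:00 end Research Readout → 0
Peak is 2, at 11:30 (Compliance Check-in, Planning Meeting).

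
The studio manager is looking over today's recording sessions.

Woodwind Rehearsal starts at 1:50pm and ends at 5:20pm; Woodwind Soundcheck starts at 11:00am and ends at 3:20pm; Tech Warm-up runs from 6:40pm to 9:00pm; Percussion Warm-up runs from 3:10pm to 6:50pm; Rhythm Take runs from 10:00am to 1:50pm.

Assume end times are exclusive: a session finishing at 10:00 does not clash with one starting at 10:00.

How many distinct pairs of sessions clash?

Sorted by start: Rhythm Take, Woodwind Soundcheck, Woodwind Rehearsal, Percussion Warm-up, Tech Warm-up.
Woodwind Soundcheck starts before Rhythm Take ends → Rhythm Take and Woodwind Soundcheck overlap.
Woodwind Rehearsal starts exactly when Rhythm Take ends (back-to-back, no overlap) — done with Rhythm Take.
Woodwind Rehearsal starts before Woodwind Soundcheck ends → Woodwind Soundcheck and Woodwind Rehearsal overlap.
Percussion Warm-up starts before Woodwind Soundcheck ends → Woodwind Soundcheck and Percussion Warm-up overlap.
Tech Warm-up starts after Woodwind Soundcheck ends.
Percussion Warm-up starts before Woodwind Rehearsal ends → Woodwind Rehearsal and Percussion Warm-up overlap.
Tech Warm-up starts after Woodwind Rehearsal ends.
Tech Warm-up starts before Percussion Warm-up ends → Percussion Warm-up and Tech Warm-up overlap.
Overlapping pairs: Percussion Warm-up & Tech Warm-up, Percussion Warm-up & Woodwind Rehearsal, Percussion Warm-up & Woodwind Soundcheck, Rhythm Take & Woodwind Soundcheck, Woodwind Rehearsal & Woodwind Soundcheck — 5 in total.

5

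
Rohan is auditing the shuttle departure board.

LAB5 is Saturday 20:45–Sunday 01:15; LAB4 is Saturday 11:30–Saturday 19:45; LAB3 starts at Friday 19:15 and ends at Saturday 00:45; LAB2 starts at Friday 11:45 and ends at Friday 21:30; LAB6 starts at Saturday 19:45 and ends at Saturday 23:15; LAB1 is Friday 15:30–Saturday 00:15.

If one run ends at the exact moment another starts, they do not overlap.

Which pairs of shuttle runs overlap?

Check each pair: they overlap iff neither finishes before the other starts.
Sorted by start: LAB2, LAB1, LAB3, LAB4, LAB6, LAB5.
LAB1 starts before LAB2 ends → LAB2 and LAB1 overlap.
LAB3 starts before LAB2 ends → LAB2 and LAB3 overlap.
LAB4 starts after LAB2 ends — done with LAB2.
LAB3 starts before LAB1 ends → LAB1 and LAB3 overlap.
LAB4 starts after LAB1 ends — done with LAB1.
LAB4 starts after LAB3 ends — done with LAB3.
LAB6 starts exactly when LAB4 ends (back-to-back, no overlap) — done with LAB4.
LAB5 starts before LAB6 ends → LAB6 and LAB5 overlap.

LAB1 & LAB2, LAB1 & LAB3, LAB2 & LAB3, LAB5 & LAB6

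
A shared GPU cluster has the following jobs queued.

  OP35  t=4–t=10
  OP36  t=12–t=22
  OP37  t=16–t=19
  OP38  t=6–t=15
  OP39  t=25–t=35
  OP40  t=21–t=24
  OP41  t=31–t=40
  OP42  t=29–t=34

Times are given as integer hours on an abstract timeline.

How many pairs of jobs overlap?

7

Sorted by start: OP35, OP38, OP36, OP37, OP40, OP39, OP42, OP41.
OP38 starts before OP35 ends → OP35 and OP38 overlap.
OP36 starts after OP35 ends; OP35 is clear from here.
OP36 starts before OP38 ends → OP38 and OP36 overlap.
OP37 starts after OP38 ends; OP38 is clear from here.
OP37 starts before OP36 ends → OP36 and OP37 overlap.
OP40 starts before OP36 ends → OP36 and OP40 overlap.
OP39 starts after OP36 ends; OP36 is clear from here.
OP40 starts after OP37 ends; OP37 is clear from here.
OP39 starts after OP40 ends; OP40 is clear from here.
OP42 starts before OP39 ends → OP39 and OP42 overlap.
OP41 starts before OP39 ends → OP39 and OP41 overlap.
OP41 starts before OP42 ends → OP42 and OP41 overlap.
Overlapping pairs: OP35 & OP38, OP36 & OP37, OP36 & OP38, OP36 & OP40, OP39 & OP41, OP39 & OP42, OP41 & OP42 — 7 in total.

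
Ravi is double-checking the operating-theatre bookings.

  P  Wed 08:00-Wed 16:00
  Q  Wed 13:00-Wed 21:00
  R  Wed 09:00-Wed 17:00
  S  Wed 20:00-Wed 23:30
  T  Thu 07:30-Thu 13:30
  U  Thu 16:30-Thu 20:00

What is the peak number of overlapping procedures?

Sort all start/end points and keep a running count:
Wed 08:00 start P → 1
Wed 09:00 start R → 2
Wed 13:00 start Q → 3
Wed 16:00 end P → 2
Wed 17:00 end R → 1
Wed 20:00 start S → 2
Wed 21:00 end Q → 1
Wed 23:30 end S → 0
Thu 07:30 start T → 1
Thu 13:30 end T → 0
Thu 16:30 start U → 1
Thu 20:00 end U → 0
Peak is 3, at Wed 13:00 (P, Q, R).

3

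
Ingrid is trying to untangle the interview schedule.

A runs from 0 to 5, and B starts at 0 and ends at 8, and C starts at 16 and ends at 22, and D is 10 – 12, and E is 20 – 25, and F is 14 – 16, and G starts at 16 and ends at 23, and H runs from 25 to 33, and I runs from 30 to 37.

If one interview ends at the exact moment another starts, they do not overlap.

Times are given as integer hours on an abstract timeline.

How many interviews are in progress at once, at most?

Walk through starts and ends in time order (an end at T is processed before a start at T):
0 start A → 1
0 start B → 2
5 end A → 1
8 end B → 0
10 start D → 1
12 end D → 0
14 start F → 1
16 end F → 0
16 start C → 1
16 start G → 2
20 start E → 3
22 end C → 2
23 end G → 1
25 end E → 0
25 start H → 1
30 start I → 2
33 end H → 1
37 end I → 0
Peak is 3, at 20 (C, E, G).

3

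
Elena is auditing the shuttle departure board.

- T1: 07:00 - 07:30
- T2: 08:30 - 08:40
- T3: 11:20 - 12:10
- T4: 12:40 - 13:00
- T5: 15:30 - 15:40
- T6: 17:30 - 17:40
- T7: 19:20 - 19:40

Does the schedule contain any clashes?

No

Sorted by start: T1, T2, T3, T4, T5, T6, T7.
T2 starts after T1 ends — done with T1.
T3 starts after T2 ends — done with T2.
T4 starts after T3 ends — done with T3.
T5 starts after T4 ends — done with T4.
T6 starts after T5 ends — done with T5.
T7 starts after T6 ends.
Every pair is clear; the schedule has no overlaps.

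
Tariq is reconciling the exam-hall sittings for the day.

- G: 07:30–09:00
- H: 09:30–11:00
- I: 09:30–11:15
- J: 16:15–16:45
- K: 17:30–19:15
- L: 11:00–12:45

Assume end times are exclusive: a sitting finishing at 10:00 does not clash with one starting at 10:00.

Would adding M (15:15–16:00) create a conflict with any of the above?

No — it doesn't clash with anything

G: ends 09:00 at or before M starts 15:15 → clear.
H: ends 11:00 at or before M starts 15:15 → clear.
I: ends 11:15 at or before M starts 15:15 → clear.
L: ends 12:45 at or before M starts 15:15 → clear.
J: starts 16:15 at or after M ends 16:00 → clear.
K: starts 17:30 at or after M ends 16:00 → clear.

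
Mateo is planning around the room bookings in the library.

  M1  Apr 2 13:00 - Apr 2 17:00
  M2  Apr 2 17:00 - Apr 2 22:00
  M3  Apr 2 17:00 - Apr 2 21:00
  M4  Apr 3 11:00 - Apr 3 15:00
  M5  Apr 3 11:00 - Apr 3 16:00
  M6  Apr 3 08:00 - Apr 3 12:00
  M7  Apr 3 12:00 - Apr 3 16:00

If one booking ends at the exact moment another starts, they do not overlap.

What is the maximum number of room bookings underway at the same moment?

3

Sort all start/end points and keep a running count:
Apr 2 13:00 start M1 → 1
Apr 2 17:00 end M1 → 0
Apr 2 17:00 start M2 → 1
Apr 2 17:00 start M3 → 2
Apr 2 21:00 end M3 → 1
Apr 2 22:00 end M2 → 0
Apr 3 08:00 start M6 → 1
Apr 3 11:00 start M4 → 2
Apr 3 11:00 start M5 → 3
Apr 3 12:00 end M6 → 2
Apr 3 12:00 start M7 → 3
Apr 3 15:00 end M4 → 2
Apr 3 16:00 end M5 → 1
Apr 3 16:00 end M7 → 0
Peak is 3, at Apr 3 11:00 (M4, M5, M6).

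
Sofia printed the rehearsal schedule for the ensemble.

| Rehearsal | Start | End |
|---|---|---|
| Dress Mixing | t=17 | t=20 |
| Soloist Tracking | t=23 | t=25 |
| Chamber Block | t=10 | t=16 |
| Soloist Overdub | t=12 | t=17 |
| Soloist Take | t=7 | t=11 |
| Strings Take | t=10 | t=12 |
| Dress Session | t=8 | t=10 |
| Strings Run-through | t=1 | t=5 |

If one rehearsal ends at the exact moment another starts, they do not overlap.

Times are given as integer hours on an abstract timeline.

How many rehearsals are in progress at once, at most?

Walk through starts and ends in time order (an end at T is processed before a start at T):
t=1 start Strings Run-through → 1
t=5 end Strings Run-through → 0
t=7 start Soloist Take → 1
t=8 start Dress Session → 2
t=10 end Dress Session → 1
t=10 start Chamber Block → 2
t=10 start Strings Take → 3
t=11 end Soloist Take → 2
t=12 end Strings Take → 1
t=12 start Soloist Overdub → 2
t=16 end Chamber Block → 1
t=17 end Soloist Overdub → 0
t=17 start Dress Mixing → 1
t=20 end Dress Mixing → 0
t=23 start Soloist Tracking → 1
t=25 end Soloist Tracking → 0
Peak is 3, at t=10 (Chamber Block, Soloist Take, Strings Take).

3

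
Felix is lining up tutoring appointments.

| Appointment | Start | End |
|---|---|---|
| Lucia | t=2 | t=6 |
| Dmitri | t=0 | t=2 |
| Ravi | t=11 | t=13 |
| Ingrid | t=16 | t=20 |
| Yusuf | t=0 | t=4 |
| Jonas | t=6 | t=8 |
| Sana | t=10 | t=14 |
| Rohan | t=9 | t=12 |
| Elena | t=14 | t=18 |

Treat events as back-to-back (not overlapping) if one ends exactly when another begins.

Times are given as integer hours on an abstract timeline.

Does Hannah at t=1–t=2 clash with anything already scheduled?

Dmitri: starts t=0 before Hannah ends t=2, and ends t=2 after Hannah starts t=1 → overlap.
Yusuf: starts t=0 before Hannah ends t=2, and ends t=4 after Hannah starts t=1 → overlap.
Lucia: starts t=2 at or after Hannah ends t=2 → clear.
Jonas: starts t=6 at or after Hannah ends t=2 → clear.
Rohan: starts t=9 at or after Hannah ends t=2 → clear.
Sana: starts t=10 at or after Hannah ends t=2 → clear.
Ravi: starts t=11 at or after Hannah ends t=2 → clear.
Elena: starts t=14 at or after Hannah ends t=2 → clear.
Ingrid: starts t=16 at or after Hannah ends t=2 → clear.
Hannah overlaps Dmitri, Yusuf.

Yes — it overlaps Dmitri, Yusuf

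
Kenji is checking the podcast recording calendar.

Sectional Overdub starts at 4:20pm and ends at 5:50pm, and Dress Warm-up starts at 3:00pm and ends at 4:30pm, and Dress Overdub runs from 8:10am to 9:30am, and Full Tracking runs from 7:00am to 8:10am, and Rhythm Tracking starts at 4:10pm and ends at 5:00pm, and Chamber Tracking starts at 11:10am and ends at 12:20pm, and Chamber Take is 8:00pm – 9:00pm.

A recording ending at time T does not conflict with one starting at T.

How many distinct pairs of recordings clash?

3

Two intervals overlap when each starts before the other ends.
Sorted by start: Full Tracking, Dress Overdub, Chamber Tracking, Dress Warm-up, Rhythm Tracking, Sectional Overdub, Chamber Take.
Dress Overdub starts exactly when Full Tracking ends (back-to-back, no overlap) — done with Full Tracking.
Chamber Tracking starts after Dress Overdub ends — done with Dress Overdub.
Dress Warm-up starts after Chamber Tracking ends — done with Chamber Tracking.
Rhythm Tracking starts before Dress Warm-up ends → Dress Warm-up and Rhythm Tracking overlap.
Sectional Overdub starts before Dress Warm-up ends → Dress Warm-up and Sectional Overdub overlap.
Chamber Take starts after Dress Warm-up ends.
Sectional Overdub starts before Rhythm Tracking ends → Rhythm Tracking and Sectional Overdub overlap.
Chamber Take starts after Rhythm Tracking ends.
Chamber Take starts after Sectional Overdub ends.
Overlapping pairs: Dress Warm-up & Rhythm Tracking, Dress Warm-up & Sectional Overdub, Rhythm Tracking & Sectional Overdub — 3 in total.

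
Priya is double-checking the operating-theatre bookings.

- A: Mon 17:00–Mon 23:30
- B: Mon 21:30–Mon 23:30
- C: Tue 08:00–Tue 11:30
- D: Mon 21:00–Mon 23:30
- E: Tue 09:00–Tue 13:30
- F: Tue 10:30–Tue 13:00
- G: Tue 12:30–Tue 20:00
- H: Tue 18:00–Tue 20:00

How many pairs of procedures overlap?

9

Sorted by start: A, D, B, C, E, F, G, H.
D starts before A ends → A and D overlap.
B starts before A ends → A and B overlap.
C starts after A ends, so nothing later overlaps A either.
B starts before D ends → D and B overlap.
C starts after D ends, so nothing later overlaps D either.
C starts after B ends, so nothing later overlaps B either.
E starts before C ends → C and E overlap.
F starts before C ends → C and F overlap.
G starts after C ends, so nothing later overlaps C either.
F starts before E ends → E and F overlap.
G starts before E ends → E and G overlap.
H starts after E ends.
G starts before F ends → F and G overlap.
H starts after F ends.
H starts before G ends → G and H overlap.
Overlapping pairs: A & B, A & D, B & D, C & E, C & F, E & F, E & G, F & G, G & H — 9 in total.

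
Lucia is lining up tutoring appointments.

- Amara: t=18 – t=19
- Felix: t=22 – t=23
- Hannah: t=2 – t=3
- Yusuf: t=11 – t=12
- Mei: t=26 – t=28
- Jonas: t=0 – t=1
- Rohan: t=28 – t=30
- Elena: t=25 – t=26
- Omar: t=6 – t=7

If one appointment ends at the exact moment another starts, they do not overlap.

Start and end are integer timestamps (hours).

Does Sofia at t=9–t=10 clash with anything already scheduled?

Jonas: ends t=1 at or before Sofia starts t=9 → clear.
Hannah: ends t=3 at or before Sofia starts t=9 → clear.
Omar: ends t=7 at or before Sofia starts t=9 → clear.
Yusuf: starts t=11 at or after Sofia ends t=10 → clear.
Amara: starts t=18 at or after Sofia ends t=10 → clear.
Felix: starts t=22 at or after Sofia ends t=10 → clear.
Elena: starts t=25 at or after Sofia ends t=10 → clear.
Mei: starts t=26 at or after Sofia ends t=10 → clear.
Rohan: starts t=28 at or after Sofia ends t=10 → clear.

No — it doesn't clash with anything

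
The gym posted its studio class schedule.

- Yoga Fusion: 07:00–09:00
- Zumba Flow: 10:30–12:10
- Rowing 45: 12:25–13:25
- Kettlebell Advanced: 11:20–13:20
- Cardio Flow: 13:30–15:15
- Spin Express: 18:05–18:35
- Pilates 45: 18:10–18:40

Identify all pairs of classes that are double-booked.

Sorted by start: Yoga Fusion, Zumba Flow, Kettlebell Advanced, Rowing 45, Cardio Flow, Spin Express, Pilates 45.
Zumba Flow starts after Yoga Fusion ends; Yoga Fusion is clear from here.
Kettlebell Advanced starts before Zumba Flow ends → Zumba Flow and Kettlebell Advanced overlap.
Rowing 45 starts after Zumba Flow ends; Zumba Flow is clear from here.
Rowing 45 starts before Kettlebell Advanced ends → Kettlebell Advanced and Rowing 45 overlap.
Cardio Flow starts after Kettlebell Advanced ends; Kettlebell Advanced is clear from here.
Cardio Flow starts after Rowing 45 ends; Rowing 45 is clear from here.
Spin Express starts after Cardio Flow ends; Cardio Flow is clear from here.
Pilates 45 starts before Spin Express ends → Spin Express and Pilates 45 overlap.

Kettlebell Advanced & Rowing 45, Kettlebell Advanced & Zumba Flow, Pilates 45 & Spin Express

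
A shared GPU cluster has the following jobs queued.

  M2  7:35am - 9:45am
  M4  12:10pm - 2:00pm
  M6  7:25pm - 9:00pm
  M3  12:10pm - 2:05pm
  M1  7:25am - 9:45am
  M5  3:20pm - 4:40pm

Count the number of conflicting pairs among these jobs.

Sorted by start: M1, M2, M3, M4, M5, M6.
M2 starts before M1 ends → M1 and M2 overlap.
M3 starts after M1 ends; M1 is clear from here.
M3 starts after M2 ends; M2 is clear from here.
M4 starts before M3 ends → M3 and M4 overlap.
M5 starts after M3 ends; M3 is clear from here.
M5 starts after M4 ends; M4 is clear from here.
M6 starts after M5 ends.
Overlapping pairs: M1 & M2, M3 & M4 — 2 in total.

2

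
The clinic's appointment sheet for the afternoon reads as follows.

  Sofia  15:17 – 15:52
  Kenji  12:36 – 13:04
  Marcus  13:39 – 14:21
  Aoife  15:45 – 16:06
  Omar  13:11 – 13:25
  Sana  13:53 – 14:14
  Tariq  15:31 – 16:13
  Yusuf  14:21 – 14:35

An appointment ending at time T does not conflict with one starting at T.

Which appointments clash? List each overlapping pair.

Aoife & Sofia, Aoife & Tariq, Marcus & Sana, Sofia & Tariq

Sorted by start: Kenji, Omar, Marcus, Sana, Yusuf, Sofia, Tariq, Aoife.
Omar starts after Kenji ends, so Kenji has no further overlaps.
Marcus starts after Omar ends, so Omar has no further overlaps.
Sana starts before Marcus ends → Marcus and Sana overlap.
Yusuf starts exactly when Marcus ends (back-to-back, no overlap), so Marcus has no further overlaps.
Yusuf starts after Sana ends, so Sana has no further overlaps.
Sofia starts after Yusuf ends, so Yusuf has no further overlaps.
Tariq starts before Sofia ends → Sofia and Tariq overlap.
Aoife starts before Sofia ends → Sofia and Aoife overlap.
Aoife starts before Tariq ends → Tariq and Aoife overlap.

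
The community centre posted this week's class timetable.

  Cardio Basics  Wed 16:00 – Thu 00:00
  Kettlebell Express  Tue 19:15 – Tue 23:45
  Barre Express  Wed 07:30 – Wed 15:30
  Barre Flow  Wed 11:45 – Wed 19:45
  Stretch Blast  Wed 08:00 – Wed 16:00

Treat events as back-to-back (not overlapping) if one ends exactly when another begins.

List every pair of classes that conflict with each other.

Check each pair: they overlap iff neither finishes before the other starts.
Sorted by start: Kettlebell Express, Barre Express, Stretch Blast, Barre Flow, Cardio Basics.
Barre Express starts after Kettlebell Express ends, so nothing later overlaps Kettlebell Express either.
Stretch Blast starts before Barre Express ends → Barre Express and Stretch Blast overlap.
Barre Flow starts before Barre Express ends → Barre Express and Barre Flow overlap.
Cardio Basics starts after Barre Express ends.
Barre Flow starts before Stretch Blast ends → Stretch Blast and Barre Flow overlap.
Cardio Basics starts exactly when Stretch Blast ends (back-to-back, no overlap).
Cardio Basics starts before Barre Flow ends → Barre Flow and Cardio Basics overlap.

Barre Express & Barre Flow, Barre Express & Stretch Blast, Barre Flow & Cardio Basics, Barre Flow & Stretch Blast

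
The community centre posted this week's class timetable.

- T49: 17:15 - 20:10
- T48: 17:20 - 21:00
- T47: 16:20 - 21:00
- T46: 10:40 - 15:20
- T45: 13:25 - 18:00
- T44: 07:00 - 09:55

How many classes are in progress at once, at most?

4

Walk through starts and ends in time order (an end at T is processed before a start at T):
07:00 start T44 → 1
09:55 end T44 → 0
10:40 start T46 → 1
13:25 start T45 → 2
15:20 end T46 → 1
16:20 start T47 → 2
17:15 start T49 → 3
17:20 start T48 → 4
18:00 end T45 → 3
20:10 end T49 → 2
21:00 end T47 → 1
21:00 end T48 → 0
Peak is 4, at 17:20 (T45, T47, T48, T49).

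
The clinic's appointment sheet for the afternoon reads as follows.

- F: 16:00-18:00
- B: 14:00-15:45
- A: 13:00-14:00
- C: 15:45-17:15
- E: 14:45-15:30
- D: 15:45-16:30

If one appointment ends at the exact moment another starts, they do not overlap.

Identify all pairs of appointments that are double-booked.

Sorted by start: A, B, E, C, D, F.
B starts exactly when A ends (back-to-back, no overlap) — done with A.
E starts before B ends → B and E overlap.
C starts exactly when B ends (back-to-back, no overlap) — done with B.
C starts after E ends — done with E.
D starts before C ends → C and D overlap.
F starts before C ends → C and F overlap.
F starts before D ends → D and F overlap.

B & E, C & D, C & F, D & F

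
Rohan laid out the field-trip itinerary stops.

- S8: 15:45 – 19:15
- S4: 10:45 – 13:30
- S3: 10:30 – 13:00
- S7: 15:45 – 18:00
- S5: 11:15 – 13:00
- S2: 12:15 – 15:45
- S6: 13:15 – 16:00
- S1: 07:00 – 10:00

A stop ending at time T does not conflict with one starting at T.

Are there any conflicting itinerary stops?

Yes

Two intervals overlap when each starts before the other ends.
Sorted by start: S1, S3, S4, S5, S2, S6, S7, S8.
S3 starts after S1 ends; S1 is clear from here.
S4 starts before S3 ends → S3 and S4 overlap.
That's a conflict, so the schedule is not conflict-free.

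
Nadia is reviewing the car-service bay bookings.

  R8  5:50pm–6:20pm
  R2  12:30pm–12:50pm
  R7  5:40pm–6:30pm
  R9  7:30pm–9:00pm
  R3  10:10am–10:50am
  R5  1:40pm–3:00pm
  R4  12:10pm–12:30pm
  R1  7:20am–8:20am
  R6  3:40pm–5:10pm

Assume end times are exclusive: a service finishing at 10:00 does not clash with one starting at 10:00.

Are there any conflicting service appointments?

Yes

Two intervals overlap when each starts before the other ends.
Sorted by start: R1, R3, R4, R2, R5, R6, R7, R8, R9.
R3 starts after R1 ends — done with R1.
R4 starts after R3 ends — done with R3.
R2 starts exactly when R4 ends (back-to-back, no overlap) — done with R4.
R5 starts after R2 ends — done with R2.
R6 starts after R5 ends — done with R5.
R7 starts after R6 ends — done with R6.
R8 starts before R7 ends → R7 and R8 overlap.
That's a conflict, so the schedule is not conflict-free.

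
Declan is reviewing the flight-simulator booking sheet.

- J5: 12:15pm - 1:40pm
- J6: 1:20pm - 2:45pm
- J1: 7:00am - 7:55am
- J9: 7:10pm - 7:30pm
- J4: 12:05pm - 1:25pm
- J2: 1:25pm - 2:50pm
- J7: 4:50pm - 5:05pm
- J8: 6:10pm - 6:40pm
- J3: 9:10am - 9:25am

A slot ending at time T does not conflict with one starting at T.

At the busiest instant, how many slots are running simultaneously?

Walk through starts and ends in time order (an end at T is processed before a start at T):
7:00am start J1 → 1
7:55am end J1 → 0
9:10am start J3 → 1
9:25am end J3 → 0
12:05pm start J4 → 1
12:15pm start J5 → 2
1:20pm start J6 → 3
1:25pm end J4 → 2
1:25pm start J2 → 3
1:40pm end J5 → 2
2:45pm end J6 → 1
2:50pm end J2 → 0
4:50pm start J7 → 1
5:05pm end J7 → 0
6:10pm start J8 → 1
6:40pm end J8 → 0
7:10pm start J9 → 1
7:30pm end J9 → 0
Peak is 3, at 1:20pm (J4, J5, J6).

3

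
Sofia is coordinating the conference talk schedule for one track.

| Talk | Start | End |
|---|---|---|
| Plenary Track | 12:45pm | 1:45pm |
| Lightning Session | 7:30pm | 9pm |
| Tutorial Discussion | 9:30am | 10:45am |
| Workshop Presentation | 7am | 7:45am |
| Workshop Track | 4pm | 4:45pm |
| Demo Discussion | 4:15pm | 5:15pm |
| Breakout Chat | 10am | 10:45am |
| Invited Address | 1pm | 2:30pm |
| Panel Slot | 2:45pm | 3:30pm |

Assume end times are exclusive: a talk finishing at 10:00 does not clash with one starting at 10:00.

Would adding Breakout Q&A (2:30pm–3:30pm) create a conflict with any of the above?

Workshop Presentation: ends 7:45am at or before Breakout Q&A starts 2:30pm → clear.
Tutorial Discussion: ends 10:45am at or before Breakout Q&A starts 2:30pm → clear.
Breakout Chat: ends 10:45am at or before Breakout Q&A starts 2:30pm → clear.
Plenary Track: ends 1:45pm at or before Breakout Q&A starts 2:30pm → clear.
Invited Address: ends 2:30pm at or before Breakout Q&A starts 2:30pm → clear.
Panel Slot: starts 2:45pm before Breakout Q&A ends 3:30pm, and ends 3:30pm after Breakout Q&A starts 2:30pm → overlap.
Workshop Track: starts 4pm at or after Breakout Q&A ends 3:30pm → clear.
Demo Discussion: starts 4:15pm at or after Breakout Q&A ends 3:30pm → clear.
Lightning Session: starts 7:30pm at or after Breakout Q&A ends 3:30pm → clear.
Breakout Q&A overlaps Panel Slot.

Yes — it overlaps Panel Slot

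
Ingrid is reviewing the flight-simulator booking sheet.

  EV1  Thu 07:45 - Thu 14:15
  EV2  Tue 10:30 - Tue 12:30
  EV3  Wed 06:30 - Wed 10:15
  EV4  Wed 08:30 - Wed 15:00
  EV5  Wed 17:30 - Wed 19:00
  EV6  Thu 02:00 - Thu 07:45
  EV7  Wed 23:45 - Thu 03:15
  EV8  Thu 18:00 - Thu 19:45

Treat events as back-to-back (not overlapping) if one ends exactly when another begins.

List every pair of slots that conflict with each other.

Sorted by start: EV2, EV3, EV4, EV5, EV7, EV6, EV1, EV8.
EV3 starts after EV2 ends; EV2 is clear from here.
EV4 starts before EV3 ends → EV3 and EV4 overlap.
EV5 starts after EV3 ends; EV3 is clear from here.
EV5 starts after EV4 ends; EV4 is clear from here.
EV7 starts after EV5 ends; EV5 is clear from here.
EV6 starts before EV7 ends → EV7 and EV6 overlap.
EV1 starts after EV7 ends; EV7 is clear from here.
EV1 starts exactly when EV6 ends (back-to-back, no overlap); EV6 is clear from here.
EV8 starts after EV1 ends.

EV3 & EV4, EV6 & EV7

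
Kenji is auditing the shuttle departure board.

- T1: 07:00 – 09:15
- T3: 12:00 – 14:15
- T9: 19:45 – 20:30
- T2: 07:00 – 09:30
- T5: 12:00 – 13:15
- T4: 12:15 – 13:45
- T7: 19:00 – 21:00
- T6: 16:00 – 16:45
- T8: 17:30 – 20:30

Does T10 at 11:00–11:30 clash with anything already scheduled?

T1: ends 09:15 at or before T10 starts 11:00 → clear.
T2: ends 09:30 at or before T10 starts 11:00 → clear.
T3: starts 12:00 at or after T10 ends 11:30 → clear.
T5: starts 12:00 at or after T10 ends 11:30 → clear.
T4: starts 12:15 at or after T10 ends 11:30 → clear.
T6: starts 16:00 at or after T10 ends 11:30 → clear.
T8: starts 17:30 at or after T10 ends 11:30 → clear.
T7: starts 19:00 at or after T10 ends 11:30 → clear.
T9: starts 19:45 at or after T10 ends 11:30 → clear.

No — it doesn't clash with anything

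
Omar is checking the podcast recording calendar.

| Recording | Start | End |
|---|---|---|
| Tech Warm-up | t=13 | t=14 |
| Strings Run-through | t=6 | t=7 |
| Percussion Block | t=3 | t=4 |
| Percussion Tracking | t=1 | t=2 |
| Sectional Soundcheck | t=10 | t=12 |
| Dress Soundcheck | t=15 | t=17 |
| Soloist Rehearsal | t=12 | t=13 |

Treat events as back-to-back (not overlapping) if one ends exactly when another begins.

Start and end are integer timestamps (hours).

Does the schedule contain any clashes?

Sorted by start: Percussion Tracking, Percussion Block, Strings Run-through, Sectional Soundcheck, Soloist Rehearsal, Tech Warm-up, Dress Soundcheck.
Percussion Block starts after Percussion Tracking ends, so nothing later overlaps Percussion Tracking either.
Strings Run-through starts after Percussion Block ends, so nothing later overlaps Percussion Block either.
Sectional Soundcheck starts after Strings Run-through ends, so nothing later overlaps Strings Run-through either.
Soloist Rehearsal starts exactly when Sectional Soundcheck ends (back-to-back, no overlap), so nothing later overlaps Sectional Soundcheck either.
Tech Warm-up starts exactly when Soloist Rehearsal ends (back-to-back, no overlap), so nothing later overlaps Soloist Rehearsal either.
Dress Soundcheck starts after Tech Warm-up ends.
Every pair is clear; the schedule has no overlaps.

No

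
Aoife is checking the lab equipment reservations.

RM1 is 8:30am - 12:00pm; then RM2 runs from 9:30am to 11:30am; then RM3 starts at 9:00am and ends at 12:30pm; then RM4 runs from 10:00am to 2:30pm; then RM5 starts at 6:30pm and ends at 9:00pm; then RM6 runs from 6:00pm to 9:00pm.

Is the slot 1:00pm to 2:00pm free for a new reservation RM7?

RM1: ends 12:00pm at or before RM7 starts 1:00pm → clear.
RM3: ends 12:30pm at or before RM7 starts 1:00pm → clear.
RM2: ends 11:30am at or before RM7 starts 1:00pm → clear.
RM4: starts 10:00am before RM7 ends 2:00pm, and ends 2:30pm after RM7 starts 1:00pm → overlap.
RM6: starts 6:00pm at or after RM7 ends 2:00pm → clear.
RM5: starts 6:30pm at or after RM7 ends 2:00pm → clear.
RM7 overlaps RM4.

No — it overlaps RM4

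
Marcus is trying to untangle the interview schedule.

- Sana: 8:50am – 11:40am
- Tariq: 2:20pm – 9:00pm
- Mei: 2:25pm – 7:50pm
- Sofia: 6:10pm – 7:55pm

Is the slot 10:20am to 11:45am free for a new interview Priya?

Sana: starts 8:50am before Priya ends 11:45am, and ends 11:40am after Priya starts 10:20am → overlap.
Tariq: starts 2:20pm at or after Priya ends 11:45am → clear.
Mei: starts 2:25pm at or after Priya ends 11:45am → clear.
Sofia: starts 6:10pm at or after Priya ends 11:45am → clear.
Priya overlaps Sana.

No — it overlaps Sana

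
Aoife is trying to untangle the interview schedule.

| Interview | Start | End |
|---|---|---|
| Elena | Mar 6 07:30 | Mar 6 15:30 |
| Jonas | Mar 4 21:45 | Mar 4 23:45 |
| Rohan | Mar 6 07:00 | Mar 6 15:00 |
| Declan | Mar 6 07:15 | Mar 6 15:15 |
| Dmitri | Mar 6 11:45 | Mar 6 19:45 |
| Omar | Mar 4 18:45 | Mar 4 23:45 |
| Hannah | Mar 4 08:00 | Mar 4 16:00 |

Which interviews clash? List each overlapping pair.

Declan & Dmitri, Declan & Elena, Declan & Rohan, Dmitri & Elena, Dmitri & Rohan, Elena & Rohan, Jonas & Omar

Sorted by start: Hannah, Omar, Jonas, Rohan, Declan, Elena, Dmitri.
Omar starts after Hannah ends, so Hannah has no further overlaps.
Jonas starts before Omar ends → Omar and Jonas overlap.
Rohan starts after Omar ends, so Omar has no further overlaps.
Rohan starts after Jonas ends, so Jonas has no further overlaps.
Declan starts before Rohan ends → Rohan and Declan overlap.
Elena starts before Rohan ends → Rohan and Elena overlap.
Dmitri starts before Rohan ends → Rohan and Dmitri overlap.
Elena starts before Declan ends → Declan and Elena overlap.
Dmitri starts before Declan ends → Declan and Dmitri overlap.
Dmitri starts before Elena ends → Elena and Dmitri overlap.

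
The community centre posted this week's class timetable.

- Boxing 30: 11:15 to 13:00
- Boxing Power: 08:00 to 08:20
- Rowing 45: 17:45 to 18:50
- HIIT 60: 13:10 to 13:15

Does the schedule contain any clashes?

No

Sorted by start: Boxing Power, Boxing 30, HIIT 60, Rowing 45.
Boxing 30 starts after Boxing Power ends, so Boxing Power has no further overlaps.
HIIT 60 starts after Boxing 30 ends, so Boxing 30 has no further overlaps.
Rowing 45 starts after HIIT 60 ends.
Every pair is clear; the schedule has no overlaps.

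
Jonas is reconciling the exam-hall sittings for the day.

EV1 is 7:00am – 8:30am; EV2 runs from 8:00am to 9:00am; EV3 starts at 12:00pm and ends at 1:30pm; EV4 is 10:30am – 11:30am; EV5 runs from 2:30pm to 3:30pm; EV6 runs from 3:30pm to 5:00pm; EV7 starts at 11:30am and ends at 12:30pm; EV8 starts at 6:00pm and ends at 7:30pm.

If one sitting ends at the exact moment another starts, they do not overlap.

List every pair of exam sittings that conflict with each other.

EV1 & EV2, EV3 & EV7

Sorted by start: EV1, EV2, EV4, EV7, EV3, EV5, EV6, EV8.
EV2 starts before EV1 ends → EV1 and EV2 overlap.
EV4 starts after EV1 ends; EV1 is clear from here.
EV4 starts after EV2 ends; EV2 is clear from here.
EV7 starts exactly when EV4 ends (back-to-back, no overlap); EV4 is clear from here.
EV3 starts before EV7 ends → EV7 and EV3 overlap.
EV5 starts after EV7 ends; EV7 is clear from here.
EV5 starts after EV3 ends; EV3 is clear from here.
EV6 starts exactly when EV5 ends (back-to-back, no overlap); EV5 is clear from here.
EV8 starts after EV6 ends.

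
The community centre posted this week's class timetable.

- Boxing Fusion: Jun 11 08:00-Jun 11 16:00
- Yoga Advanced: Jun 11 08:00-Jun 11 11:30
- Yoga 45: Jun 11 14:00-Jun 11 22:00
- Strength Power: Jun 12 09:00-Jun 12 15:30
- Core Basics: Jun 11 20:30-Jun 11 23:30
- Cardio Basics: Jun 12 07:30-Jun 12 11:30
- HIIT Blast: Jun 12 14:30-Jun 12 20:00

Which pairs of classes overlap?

Sorted by start: Boxing Fusion, Yoga Advanced, Yoga 45, Core Basics, Cardio Basics, Strength Power, HIIT Blast.
Yoga Advanced starts before Boxing Fusion ends → Boxing Fusion and Yoga Advanced overlap.
Yoga 45 starts before Boxing Fusion ends → Boxing Fusion and Yoga 45 overlap.
Core Basics starts after Boxing Fusion ends; Boxing Fusion is clear from here.
Yoga 45 starts after Yoga Advanced ends; Yoga Advanced is clear from here.
Core Basics starts before Yoga 45 ends → Yoga 45 and Core Basics overlap.
Cardio Basics starts after Yoga 45 ends; Yoga 45 is clear from here.
Cardio Basics starts after Core Basics ends; Core Basics is clear from here.
Strength Power starts before Cardio Basics ends → Cardio Basics and Strength Power overlap.
HIIT Blast starts after Cardio Basics ends.
HIIT Blast starts before Strength Power ends → Strength Power and HIIT Blast overlap.

Boxing Fusion & Yoga 45, Boxing Fusion & Yoga Advanced, Cardio Basics & Strength Power, Core Basics & Yoga 45, HIIT Blast & Strength Power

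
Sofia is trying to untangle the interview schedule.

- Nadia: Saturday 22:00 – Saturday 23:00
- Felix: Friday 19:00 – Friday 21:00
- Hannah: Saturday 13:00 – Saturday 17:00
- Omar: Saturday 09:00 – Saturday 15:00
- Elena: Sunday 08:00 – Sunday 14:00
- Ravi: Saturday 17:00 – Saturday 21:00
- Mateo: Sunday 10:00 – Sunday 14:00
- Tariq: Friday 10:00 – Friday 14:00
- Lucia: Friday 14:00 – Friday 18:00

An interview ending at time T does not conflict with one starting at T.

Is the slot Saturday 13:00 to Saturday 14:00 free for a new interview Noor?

Tariq: ends Friday 14:00 at or before Noor starts Saturday 13:00 → clear.
Lucia: ends Friday 18:00 at or before Noor starts Saturday 13:00 → clear.
Felix: ends Friday 21:00 at or before Noor starts Saturday 13:00 → clear.
Omar: starts Saturday 09:00 before Noor ends Saturday 14:00, and ends Saturday 15:00 after Noor starts Saturday 13:00 → overlap.
Hannah: starts Saturday 13:00 before Noor ends Saturday 14:00, and ends Saturday 17:00 after Noor starts Saturday 13:00 → overlap.
Ravi: starts Saturday 17:00 at or after Noor ends Saturday 14:00 → clear.
Nadia: starts Saturday 22:00 at or after Noor ends Saturday 14:00 → clear.
Elena: starts Sunday 08:00 at or after Noor ends Saturday 14:00 → clear.
Mateo: starts Sunday 10:00 at or after Noor ends Saturday 14:00 → clear.
Noor overlaps Omar, Hannah.

No — it overlaps Hannah, Omar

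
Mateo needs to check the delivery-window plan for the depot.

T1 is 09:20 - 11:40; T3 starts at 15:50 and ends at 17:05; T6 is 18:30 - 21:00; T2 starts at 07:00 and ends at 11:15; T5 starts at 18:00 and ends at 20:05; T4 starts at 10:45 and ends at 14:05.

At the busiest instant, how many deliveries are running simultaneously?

3

Sweep the timeline, counting +1 at each start and −1 at each end (ends before starts at a tie):
07:00 start T2 → 1
09:20 start T1 → 2
10:45 start T4 → 3
11:15 end T2 → 2
11:40 end T1 → 1
14:05 end T4 → 0
15:50 start T3 → 1
17:05 end T3 → 0
18:00 start T5 → 1
18:30 start T6 → 2
20:05 end T5 → 1
21:00 end T6 → 0
Peak is 3, at 10:45 (T1, T2, T4).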